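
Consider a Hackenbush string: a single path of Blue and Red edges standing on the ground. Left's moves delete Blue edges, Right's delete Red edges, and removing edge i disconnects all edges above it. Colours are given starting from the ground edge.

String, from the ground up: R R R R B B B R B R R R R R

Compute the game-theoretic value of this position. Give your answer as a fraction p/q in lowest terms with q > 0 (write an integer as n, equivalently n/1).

-3263/1024

Recurse on prefixes of the 14-edge string R R R R B B B R B R R R R R:
g(R) = {  | 0 } — -1
g(RR) = {  | -1, 0 } — -2
g(RRR) = {  | -2, -1, 0 } — -3
g(RRRR) = {  | -3, -2, -1, 0 } — -4
g(RRRRB) = { -4 | -3, -2, -1, 0 } — -7/2
g(RRRRBB) = { -4, -7/2 | -3, -2, -1, 0 } — -13/4
g(RRRRBBB) = { -4, -7/2, -13/4 | -3, -2, -1, 0 } — -25/8
g(RRRRBBBR) = { -4, -7/2, -13/4 | -25/8, -3, -2, -1, 0 } — -51/16
g(RRRRBBBRB) = { -4, -7/2, -13/4, -51/16 | -25/8, -3, -2, -1, 0 } — -101/32
g(RRRRBBBRBR) = { -4, -7/2, -13/4, -51/16 | -101/32, -25/8, -3, -2, -1, 0 } — -203/64
g(RRRRBBBRBRR) = { -4, -7/2, -13/4, -51/16 | -203/64, -101/32, -25/8, -3, -2, -1, 0 } — -407/128
g(RRRRBBBRBRRR) = { -4, -7/2, -13/4, -51/16 | -407/128, -203/64, -101/32, -25/8, -3, -2, -1, 0 } — -815/256
g(RRRRBBBRBRRRR) = { -4, -7/2, -13/4, -51/16 | -815/256, -407/128, -203/64, -101/32, -25/8, -3, -2, -1, 0 } — -1631/512
g(RRRRBBBRBRRRRR) = { -4, -7/2, -13/4, -51/16 | -1631/512, -815/256, -407/128, -203/64, -101/32, -25/8, -3, -2, -1, 0 } — -3263/1024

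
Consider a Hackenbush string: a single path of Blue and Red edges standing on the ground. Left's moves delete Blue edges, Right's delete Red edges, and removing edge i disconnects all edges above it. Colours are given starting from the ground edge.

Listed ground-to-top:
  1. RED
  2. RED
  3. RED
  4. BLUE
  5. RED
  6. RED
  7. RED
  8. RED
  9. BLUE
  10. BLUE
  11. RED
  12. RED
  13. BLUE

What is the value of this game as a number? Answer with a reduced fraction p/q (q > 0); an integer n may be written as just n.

Build val(s[:k]) for k = 1..13, string s = RED RED RED BLUE RED RED RED RED BLUE BLUE RED RED BLUE.
1 of 13 · R · max L −∞ · min R 0 -> -1
2 of 13 · RR · max L −∞ · min R -1 -> -2
3 of 13 · RRR · max L −∞ · min R -2 -> -3
4 of 13 · RRRB · max L -3 · min R -2 -> -5/2
5 of 13 · RRRBR · max L -3 · min R -5/2 -> -11/4
6 of 13 · RRRBRR · max L -3 · min R -11/4 -> -23/8
7 of 13 · RRRBRRR · max L -3 · min R -23/8 -> -47/16
8 of 13 · RRRBRRRR · max L -3 · min R -47/16 -> -95/32
9 of 13 · RRRBRRRRB · max L -95/32 · min R -47/16 -> -189/64
10 of 13 · RRRBRRRRBB · max L -189/64 · min R -47/16 -> -377/128
11 of 13 · RRRBRRRRBBR · max L -189/64 · min R -377/128 -> -755/256
12 of 13 · RRRBRRRRBBRR · max L -189/64 · min R -755/256 -> -1511/512
13 of 13 · RRRBRRRRBBRRB · max L -1511/512 · min R -755/256 -> -3021/1024

-3021/1024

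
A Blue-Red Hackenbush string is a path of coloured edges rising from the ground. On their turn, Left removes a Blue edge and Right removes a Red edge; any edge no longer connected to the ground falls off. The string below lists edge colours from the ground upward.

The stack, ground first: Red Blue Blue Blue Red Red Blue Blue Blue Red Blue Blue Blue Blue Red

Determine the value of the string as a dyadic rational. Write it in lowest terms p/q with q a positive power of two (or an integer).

step 1: add Red to get R; options L={ (no moves) } R={ 0 } so -1
step 2: add Blue to get RB; options L={ -1 } R={ 0 } so -1/2
step 3: add Blue to get RBB; options L={ -1,-1/2 } R={ 0 } so -1/4
step 4: add Blue to get RBBB; options L={ -1,-1/2,-1/4 } R={ 0 } so -1/8
step 5: add Red to get RBBBR; options L={ -1,-1/2,-1/4 } R={ -1/8,0 } so -3/16
step 6: add Red to get RBBBRR; options L={ -1,-1/2,-1/4 } R={ -3/16,-1/8,0 } so -7/32
step 7: add Blue to get RBBBRRB; options L={ -1,-1/2,-1/4,-7/32 } R={ -3/16,-1/8,0 } so -13/64
step 8: add Blue to get RBBBRRBB; options L={ -1,-1/2,-1/4,-7/32,-13/64 } R={ -3/16,-1/8,0 } so -25/128
step 9: add Blue to get RBBBRRBBB; options L={ -1,-1/2,-1/4,-7/32,-13/64,-25/128 } R={ -3/16,-1/8,0 } so -49/256
step 10: add Red to get RBBBRRBBBR; options L={ -1,-1/2,-1/4,-7/32,-13/64,-25/128 } R={ -49/256,-3/16,-1/8,0 } so -99/512
step 11: add Blue to get RBBBRRBBBRB; options L={ -1,-1/2,-1/4,-7/32,-13/64,-25/128,-99/512 } R={ -49/256,-3/16,-1/8,0 } so -197/1024
step 12: add Blue to get RBBBRRBBBRBB; options L={ -1,-1/2,-1/4,-7/32,-13/64,-25/128,-99/512,-197/1024 } R={ -49/256,-3/16,-1/8,0 } so -393/2048
step 13: add Blue to get RBBBRRBBBRBBB; options L={ -1,-1/2,-1/4,-7/32,-13/64,-25/128,-99/512,-197/1024,-393/2048 } R={ -49/256,-3/16,-1/8,0 } so -785/4096
step 14: add Blue to get RBBBRRBBBRBBBB; options L={ -1,-1/2,-1/4,-7/32,-13/64,-25/128,-99/512,-197/1024,-393/2048,-785/4096 } R={ -49/256,-3/16,-1/8,0 } so -1569/8192
step 15: add Red to get RBBBRRBBBRBBBBR; options L={ -1,-1/2,-1/4,-7/32,-13/64,-25/128,-99/512,-197/1024,-393/2048,-785/4096 } R={ -1569/8192,-49/256,-3/16,-1/8,0 } so -3139/16384

-3139/16384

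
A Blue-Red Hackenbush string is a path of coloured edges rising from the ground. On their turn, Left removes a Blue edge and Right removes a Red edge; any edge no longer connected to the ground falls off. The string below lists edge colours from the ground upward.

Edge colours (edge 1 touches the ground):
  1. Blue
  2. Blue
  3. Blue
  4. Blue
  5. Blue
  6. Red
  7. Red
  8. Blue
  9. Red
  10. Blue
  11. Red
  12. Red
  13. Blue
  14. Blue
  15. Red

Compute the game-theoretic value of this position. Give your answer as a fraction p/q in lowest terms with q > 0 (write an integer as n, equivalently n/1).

Recurse on prefixes of the 15-edge string Blue Blue Blue Blue Blue Red Red Blue Red Blue Red Red Blue Blue Red:
1 of 15 · B · max L 0 · min R +∞ → 1
2 of 15 · BB · max L 1 · min R +∞ → 2
3 of 15 · BBB · max L 2 · min R +∞ → 3
4 of 15 · BBBB · max L 3 · min R +∞ → 4
5 of 15 · BBBBB · max L 4 · min R +∞ → 5
6 of 15 · BBBBBR · max L 4 · min R 5 → 9/2
7 of 15 · BBBBBRR · max L 4 · min R 9/2 → 17/4
8 of 15 · BBBBBRRB · max L 17/4 · min R 9/2 → 35/8
9 of 15 · BBBBBRRBR · max L 17/4 · min R 35/8 → 69/16
10 of 15 · BBBBBRRBRB · max L 69/16 · min R 35/8 → 139/32
11 of 15 · BBBBBRRBRBR · max L 69/16 · min R 139/32 → 277/64
12 of 15 · BBBBBRRBRBRR · max L 69/16 · min R 277/64 → 553/128
13 of 15 · BBBBBRRBRBRRB · max L 553/128 · min R 277/64 → 1107/256
14 of 15 · BBBBBRRBRBRRBB · max L 1107/256 · min R 277/64 → 2215/512
15 of 15 · BBBBBRRBRBRRBBR · max L 1107/256 · min R 2215/512 → 4429/1024

4429/1024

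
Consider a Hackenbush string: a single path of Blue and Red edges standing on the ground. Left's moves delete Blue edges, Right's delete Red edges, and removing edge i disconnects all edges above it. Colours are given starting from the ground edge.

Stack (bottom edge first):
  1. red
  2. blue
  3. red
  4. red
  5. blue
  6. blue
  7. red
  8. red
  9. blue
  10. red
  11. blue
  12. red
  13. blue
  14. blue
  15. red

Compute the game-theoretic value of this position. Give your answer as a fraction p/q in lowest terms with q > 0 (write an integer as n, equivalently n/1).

Recurse on prefixes of the 15-edge string red blue red red blue blue red red blue red blue red blue blue red:
value(r) = {  | 0 } gives -1
value(rb) = { -1 | 0 } gives -1/2
value(rbr) = { -1 | -1/2 0 } gives -3/4
value(rbrr) = { -1 | -3/4 -1/2 0 } gives -7/8
value(rbrrb) = { -1 -7/8 | -3/4 -1/2 0 } gives -13/16
value(rbrrbb) = { -1 -7/8 -13/16 | -3/4 -1/2 0 } gives -25/32
value(rbrrbbr) = { -1 -7/8 -13/16 | -25/32 -3/4 -1/2 0 } gives -51/64
value(rbrrbbrr) = { -1 -7/8 -13/16 | -51/64 -25/32 -3/4 -1/2 0 } gives -103/128
value(rbrrbbrrb) = { -1 -7/8 -13/16 -103/128 | -51/64 -25/32 -3/4 -1/2 0 } gives -205/256
value(rbrrbbrrbr) = { -1 -7/8 -13/16 -103/128 | -205/256 -51/64 -25/32 -3/4 -1/2 0 } gives -411/512
value(rbrrbbrrbrb) = { -1 -7/8 -13/16 -103/128 -411/512 | -205/256 -51/64 -25/32 -3/4 -1/2 0 } gives -821/1024
value(rbrrbbrrbrbr) = { -1 -7/8 -13/16 -103/128 -411/512 | -821/1024 -205/256 -51/64 -25/32 -3/4 -1/2 0 } gives -1643/2048
value(rbrrbbrrbrbrb) = { -1 -7/8 -13/16 -103/128 -411/512 -1643/2048 | -821/1024 -205/256 -51/64 -25/32 -3/4 -1/2 0 } gives -3285/4096
value(rbrrbbrrbrbrbb) = { -1 -7/8 -13/16 -103/128 -411/512 -1643/2048 -3285/4096 | -821/1024 -205/256 -51/64 -25/32 -3/4 -1/2 0 } gives -6569/8192
value(rbrrbbrrbrbrbbr) = { -1 -7/8 -13/16 -103/128 -411/512 -1643/2048 -3285/4096 | -6569/8192 -821/1024 -205/256 -51/64 -25/32 -3/4 -1/2 0 } gives -13139/16384

-13139/16384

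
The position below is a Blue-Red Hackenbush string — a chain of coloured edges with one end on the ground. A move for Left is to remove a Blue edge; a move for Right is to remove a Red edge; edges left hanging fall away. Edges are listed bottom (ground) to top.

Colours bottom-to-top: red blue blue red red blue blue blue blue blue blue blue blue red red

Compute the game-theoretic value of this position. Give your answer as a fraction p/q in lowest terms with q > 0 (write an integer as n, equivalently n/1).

Recurse on prefixes of the 15-edge string red blue blue red red blue blue blue blue blue blue blue blue red red:
step 1: add red to get r; options L={  } R={ 0 } so -1
step 2: add blue to get rb; options L={ -1 } R={ 0 } so -1/2
step 3: add blue to get rbb; options L={ -1,-1/2 } R={ 0 } so -1/4
step 4: add red to get rbbr; options L={ -1,-1/2 } R={ -1/4,0 } so -3/8
step 5: add red to get rbbrr; options L={ -1,-1/2 } R={ -3/8,-1/4,0 } so -7/16
step 6: add blue to get rbbrrb; options L={ -1,-1/2,-7/16 } R={ -3/8,-1/4,0 } so -13/32
step 7: add blue to get rbbrrbb; options L={ -1,-1/2,-7/16,-13/32 } R={ -3/8,-1/4,0 } so -25/64
step 8: add blue to get rbbrrbbb; options L={ -1,-1/2,-7/16,-13/32,-25/64 } R={ -3/8,-1/4,0 } so -49/128
step 9: add blue to get rbbrrbbbb; options L={ -1,-1/2,-7/16,-13/32,-25/64,-49/128 } R={ -3/8,-1/4,0 } so -97/256
step 10: add blue to get rbbrrbbbbb; options L={ -1,-1/2,-7/16,-13/32,-25/64,-49/128,-97/256 } R={ -3/8,-1/4,0 } so -193/512
step 11: add blue to get rbbrrbbbbbb; options L={ -1,-1/2,-7/16,-13/32,-25/64,-49/128,-97/256,-193/512 } R={ -3/8,-1/4,0 } so -385/1024
step 12: add blue to get rbbrrbbbbbbb; options L={ -1,-1/2,-7/16,-13/32,-25/64,-49/128,-97/256,-193/512,-385/1024 } R={ -3/8,-1/4,0 } so -769/2048
step 13: add blue to get rbbrrbbbbbbbb; options L={ -1,-1/2,-7/16,-13/32,-25/64,-49/128,-97/256,-193/512,-385/1024,-769/2048 } R={ -3/8,-1/4,0 } so -1537/4096
step 14: add red to get rbbrrbbbbbbbbr; options L={ -1,-1/2,-7/16,-13/32,-25/64,-49/128,-97/256,-193/512,-385/1024,-769/2048 } R={ -1537/4096,-3/8,-1/4,0 } so -3075/8192
step 15: add red to get rbbrrbbbbbbbbrr; options L={ -1,-1/2,-7/16,-13/32,-25/64,-49/128,-97/256,-193/512,-385/1024,-769/2048 } R={ -3075/8192,-1537/4096,-3/8,-1/4,0 } so -6151/16384

-6151/16384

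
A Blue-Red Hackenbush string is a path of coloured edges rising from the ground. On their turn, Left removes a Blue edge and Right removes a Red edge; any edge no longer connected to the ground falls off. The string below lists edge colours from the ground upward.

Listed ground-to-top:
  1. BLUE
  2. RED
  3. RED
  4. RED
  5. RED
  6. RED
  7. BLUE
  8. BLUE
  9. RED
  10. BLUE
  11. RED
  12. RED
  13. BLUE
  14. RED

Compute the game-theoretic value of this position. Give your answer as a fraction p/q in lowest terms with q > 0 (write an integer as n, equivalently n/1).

421/8192

val_1 [B]  L=[0]  R=[—]  gives 1
val_2 [BR]  L=[0]  R=[1]  gives 1/2
val_3 [BRR]  L=[0]  R=[1/2 1]  gives 1/4
val_4 [BRRR]  L=[0]  R=[1/4 1/2 1]  gives 1/8
val_5 [BRRRR]  L=[0]  R=[1/8 1/4 1/2 1]  gives 1/16
val_6 [BRRRRR]  L=[0]  R=[1/16 1/8 1/4 1/2 1]  gives 1/32
val_7 [BRRRRRB]  L=[0 1/32]  R=[1/16 1/8 1/4 1/2 1]  gives 3/64
val_8 [BRRRRRBB]  L=[0 1/32 3/64]  R=[1/16 1/8 1/4 1/2 1]  gives 7/128
val_9 [BRRRRRBBR]  L=[0 1/32 3/64]  R=[7/128 1/16 1/8 1/4 1/2 1]  gives 13/256
val_10 [BRRRRRBBRB]  L=[0 1/32 3/64 13/256]  R=[7/128 1/16 1/8 1/4 1/2 1]  gives 27/512
val_11 [BRRRRRBBRBR]  L=[0 1/32 3/64 13/256]  R=[27/512 7/128 1/16 1/8 1/4 1/2 1]  gives 53/1024
val_12 [BRRRRRBBRBRR]  L=[0 1/32 3/64 13/256]  R=[53/1024 27/512 7/128 1/16 1/8 1/4 1/2 1]  gives 105/2048
val_13 [BRRRRRBBRBRRB]  L=[0 1/32 3/64 13/256 105/2048]  R=[53/1024 27/512 7/128 1/16 1/8 1/4 1/2 1]  gives 211/4096
val_14 [BRRRRRBBRBRRBR]  L=[0 1/32 3/64 13/256 105/2048]  R=[211/4096 53/1024 27/512 7/128 1/16 1/8 1/4 1/2 1]  gives 421/8192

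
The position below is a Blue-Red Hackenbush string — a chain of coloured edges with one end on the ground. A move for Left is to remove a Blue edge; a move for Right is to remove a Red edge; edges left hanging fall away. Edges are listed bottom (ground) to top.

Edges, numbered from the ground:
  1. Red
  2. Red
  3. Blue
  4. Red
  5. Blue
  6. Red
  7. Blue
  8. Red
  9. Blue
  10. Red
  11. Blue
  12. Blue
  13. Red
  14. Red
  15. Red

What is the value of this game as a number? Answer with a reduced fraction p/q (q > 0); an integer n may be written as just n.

Prefix values for Red Red Blue Red Blue Red Blue Red Blue Red Blue Blue Red Red Red via {L|R} + simplicity:
1 of 15 · R · max L −∞ · min R 0 -> -1
2 of 15 · RR · max L −∞ · min R -1 -> -2
3 of 15 · RRB · max L -2 · min R -1 -> -3/2
4 of 15 · RRBR · max L -2 · min R -3/2 -> -7/4
5 of 15 · RRBRB · max L -7/4 · min R -3/2 -> -13/8
6 of 15 · RRBRBR · max L -7/4 · min R -13/8 -> -27/16
7 of 15 · RRBRBRB · max L -27/16 · min R -13/8 -> -53/32
8 of 15 · RRBRBRBR · max L -27/16 · min R -53/32 -> -107/64
9 of 15 · RRBRBRBRB · max L -107/64 · min R -53/32 -> -213/128
10 of 15 · RRBRBRBRBR · max L -107/64 · min R -213/128 -> -427/256
11 of 15 · RRBRBRBRBRB · max L -427/256 · min R -213/128 -> -853/512
12 of 15 · RRBRBRBRBRBB · max L -853/512 · min R -213/128 -> -1705/1024
13 of 15 · RRBRBRBRBRBBR · max L -853/512 · min R -1705/1024 -> -3411/2048
14 of 15 · RRBRBRBRBRBBRR · max L -853/512 · min R -3411/2048 -> -6823/4096
15 of 15 · RRBRBRBRBRBBRRR · max L -853/512 · min R -6823/4096 -> -13647/8192

-13647/8192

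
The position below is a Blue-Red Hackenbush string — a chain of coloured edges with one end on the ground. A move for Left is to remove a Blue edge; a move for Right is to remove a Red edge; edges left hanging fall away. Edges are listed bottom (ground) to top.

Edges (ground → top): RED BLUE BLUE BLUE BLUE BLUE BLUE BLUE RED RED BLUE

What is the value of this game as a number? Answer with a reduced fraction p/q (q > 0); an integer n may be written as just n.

-13/1024

Build val(s[:k]) for k = 1..11, string s = RED BLUE BLUE BLUE BLUE BLUE BLUE BLUE RED RED BLUE.
1 of 11 · R · max L −∞ · min R 0 → -1
2 of 11 · RB · max L -1 · min R 0 → -1/2
3 of 11 · RBB · max L -1/2 · min R 0 → -1/4
4 of 11 · RBBB · max L -1/4 · min R 0 → -1/8
5 of 11 · RBBBB · max L -1/8 · min R 0 → -1/16
6 of 11 · RBBBBB · max L -1/16 · min R 0 → -1/32
7 of 11 · RBBBBBB · max L -1/32 · min R 0 → -1/64
8 of 11 · RBBBBBBB · max L -1/64 · min R 0 → -1/128
9 of 11 · RBBBBBBBR · max L -1/64 · min R -1/128 → -3/256
10 of 11 · RBBBBBBBRR · max L -1/64 · min R -3/256 → -7/512
11 of 11 · RBBBBBBBRRB · max L -7/512 · min R -3/256 → -13/1024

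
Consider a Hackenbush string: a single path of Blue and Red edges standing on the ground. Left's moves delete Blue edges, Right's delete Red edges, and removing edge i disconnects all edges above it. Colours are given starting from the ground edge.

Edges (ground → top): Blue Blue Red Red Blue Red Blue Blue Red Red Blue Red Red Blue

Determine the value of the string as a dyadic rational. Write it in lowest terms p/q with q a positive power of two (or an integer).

Build G(s[:k]) for k = 1..14, string s = Blue Blue Red Red Blue Red Blue Blue Red Red Blue Red Red Blue.
step 1: add Blue to get B; options L={ 0 } R={ (no moves) } — 1
step 2: add Blue to get BB; options L={ 0, 1 } R={ (no moves) } — 2
step 3: add Red to get BBR; options L={ 0, 1 } R={ 2 } — 3/2
step 4: add Red to get BBRR; options L={ 0, 1 } R={ 3/2, 2 } — 5/4
step 5: add Blue to get BBRRB; options L={ 0, 1, 5/4 } R={ 3/2, 2 } — 11/8
step 6: add Red to get BBRRBR; options L={ 0, 1, 5/4 } R={ 11/8, 3/2, 2 } — 21/16
step 7: add Blue to get BBRRBRB; options L={ 0, 1, 5/4, 21/16 } R={ 11/8, 3/2, 2 } — 43/32
step 8: add Blue to get BBRRBRBB; options L={ 0, 1, 5/4, 21/16, 43/32 } R={ 11/8, 3/2, 2 } — 87/64
step 9: add Red to get BBRRBRBBR; options L={ 0, 1, 5/4, 21/16, 43/32 } R={ 87/64, 11/8, 3/2, 2 } — 173/128
step 10: add Red to get BBRRBRBBRR; options L={ 0, 1, 5/4, 21/16, 43/32 } R={ 173/128, 87/64, 11/8, 3/2, 2 } — 345/256
step 11: add Blue to get BBRRBRBBRRB; options L={ 0, 1, 5/4, 21/16, 43/32, 345/256 } R={ 173/128, 87/64, 11/8, 3/2, 2 } — 691/512
step 12: add Red to get BBRRBRBBRRBR; options L={ 0, 1, 5/4, 21/16, 43/32, 345/256 } R={ 691/512, 173/128, 87/64, 11/8, 3/2, 2 } — 1381/1024
step 13: add Red to get BBRRBRBBRRBRR; options L={ 0, 1, 5/4, 21/16, 43/32, 345/256 } R={ 1381/1024, 691/512, 173/128, 87/64, 11/8, 3/2, 2 } — 2761/2048
step 14: add Blue to get BBRRBRBBRRBRRB; options L={ 0, 1, 5/4, 21/16, 43/32, 345/256, 2761/2048 } R={ 1381/1024, 691/512, 173/128, 87/64, 11/8, 3/2, 2 } — 5523/4096

5523/4096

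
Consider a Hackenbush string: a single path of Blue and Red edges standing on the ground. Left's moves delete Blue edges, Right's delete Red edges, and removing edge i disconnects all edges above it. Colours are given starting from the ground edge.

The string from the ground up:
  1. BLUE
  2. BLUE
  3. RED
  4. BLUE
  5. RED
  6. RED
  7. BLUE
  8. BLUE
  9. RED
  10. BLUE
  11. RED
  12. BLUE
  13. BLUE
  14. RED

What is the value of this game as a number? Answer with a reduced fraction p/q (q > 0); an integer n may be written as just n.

Prefix values for BLUE BLUE RED BLUE RED RED BLUE BLUE RED BLUE RED BLUE BLUE RED via {L|R} + simplicity:
edge 1 of 14 (BLUE): { 0 |  } -> 1
edge 2 of 14 (BLUE): { 0; 1 |  } -> 2
edge 3 of 14 (RED): { 0; 1 | 2 } -> 3/2
edge 4 of 14 (BLUE): { 0; 1; 3/2 | 2 } -> 7/4
edge 5 of 14 (RED): { 0; 1; 3/2 | 7/4; 2 } -> 13/8
edge 6 of 14 (RED): { 0; 1; 3/2 | 13/8; 7/4; 2 } -> 25/16
edge 7 of 14 (BLUE): { 0; 1; 3/2; 25/16 | 13/8; 7/4; 2 } -> 51/32
edge 8 of 14 (BLUE): { 0; 1; 3/2; 25/16; 51/32 | 13/8; 7/4; 2 } -> 103/64
edge 9 of 14 (RED): { 0; 1; 3/2; 25/16; 51/32 | 103/64; 13/8; 7/4; 2 } -> 205/128
edge 10 of 14 (BLUE): { 0; 1; 3/2; 25/16; 51/32; 205/128 | 103/64; 13/8; 7/4; 2 } -> 411/256
edge 11 of 14 (RED): { 0; 1; 3/2; 25/16; 51/32; 205/128 | 411/256; 103/64; 13/8; 7/4; 2 } -> 821/512
edge 12 of 14 (BLUE): { 0; 1; 3/2; 25/16; 51/32; 205/128; 821/512 | 411/256; 103/64; 13/8; 7/4; 2 } -> 1643/1024
edge 13 of 14 (BLUE): { 0; 1; 3/2; 25/16; 51/32; 205/128; 821/512; 1643/1024 | 411/256; 103/64; 13/8; 7/4; 2 } -> 3287/2048
edge 14 of 14 (RED): { 0; 1; 3/2; 25/16; 51/32; 205/128; 821/512; 1643/1024 | 3287/2048; 411/256; 103/64; 13/8; 7/4; 2 } -> 6573/4096

6573/4096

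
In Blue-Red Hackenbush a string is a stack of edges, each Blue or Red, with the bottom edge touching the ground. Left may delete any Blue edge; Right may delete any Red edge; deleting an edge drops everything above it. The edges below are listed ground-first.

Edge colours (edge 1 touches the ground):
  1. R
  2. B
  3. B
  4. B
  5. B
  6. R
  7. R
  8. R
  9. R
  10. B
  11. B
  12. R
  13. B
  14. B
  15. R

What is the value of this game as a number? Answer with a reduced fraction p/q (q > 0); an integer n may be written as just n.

-1939/16384

Prefix values for R B B B B R R R R B B R B B R via {L|R} + simplicity:
edge 1 of 15 (R): { — | 0 } gives -1
edge 2 of 15 (B): { -1 | 0 } gives -1/2
edge 3 of 15 (B): { -1,-1/2 | 0 } gives -1/4
edge 4 of 15 (B): { -1,-1/2,-1/4 | 0 } gives -1/8
edge 5 of 15 (B): { -1,-1/2,-1/4,-1/8 | 0 } gives -1/16
edge 6 of 15 (R): { -1,-1/2,-1/4,-1/8 | -1/16,0 } gives -3/32
edge 7 of 15 (R): { -1,-1/2,-1/4,-1/8 | -3/32,-1/16,0 } gives -7/64
edge 8 of 15 (R): { -1,-1/2,-1/4,-1/8 | -7/64,-3/32,-1/16,0 } gives -15/128
edge 9 of 15 (R): { -1,-1/2,-1/4,-1/8 | -15/128,-7/64,-3/32,-1/16,0 } gives -31/256
edge 10 of 15 (B): { -1,-1/2,-1/4,-1/8,-31/256 | -15/128,-7/64,-3/32,-1/16,0 } gives -61/512
edge 11 of 15 (B): { -1,-1/2,-1/4,-1/8,-31/256,-61/512 | -15/128,-7/64,-3/32,-1/16,0 } gives -121/1024
edge 12 of 15 (R): { -1,-1/2,-1/4,-1/8,-31/256,-61/512 | -121/1024,-15/128,-7/64,-3/32,-1/16,0 } gives -243/2048
edge 13 of 15 (B): { -1,-1/2,-1/4,-1/8,-31/256,-61/512,-243/2048 | -121/1024,-15/128,-7/64,-3/32,-1/16,0 } gives -485/4096
edge 14 of 15 (B): { -1,-1/2,-1/4,-1/8,-31/256,-61/512,-243/2048,-485/4096 | -121/1024,-15/128,-7/64,-3/32,-1/16,0 } gives -969/8192
edge 15 of 15 (R): { -1,-1/2,-1/4,-1/8,-31/256,-61/512,-243/2048,-485/4096 | -969/8192,-121/1024,-15/128,-7/64,-3/32,-1/16,0 } gives -1939/16384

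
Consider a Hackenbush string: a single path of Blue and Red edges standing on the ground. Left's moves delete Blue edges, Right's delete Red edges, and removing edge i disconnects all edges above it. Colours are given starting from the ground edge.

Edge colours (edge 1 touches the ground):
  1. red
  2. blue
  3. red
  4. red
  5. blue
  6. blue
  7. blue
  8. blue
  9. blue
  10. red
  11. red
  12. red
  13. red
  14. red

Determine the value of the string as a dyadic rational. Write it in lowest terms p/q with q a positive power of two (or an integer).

-6207/8192

Build v(s[:k]) for k = 1..14, string s = red blue red red blue blue blue blue blue red red red red red.
v_1 [r]  L=[·]  R=[0]  = -1
v_2 [rb]  L=[-1]  R=[0]  = -1/2
v_3 [rbr]  L=[-1]  R=[-1/2, 0]  = -3/4
v_4 [rbrr]  L=[-1]  R=[-3/4, -1/2, 0]  = -7/8
v_5 [rbrrb]  L=[-1, -7/8]  R=[-3/4, -1/2, 0]  = -13/16
v_6 [rbrrbb]  L=[-1, -7/8, -13/16]  R=[-3/4, -1/2, 0]  = -25/32
v_7 [rbrrbbb]  L=[-1, -7/8, -13/16, -25/32]  R=[-3/4, -1/2, 0]  = -49/64
v_8 [rbrrbbbb]  L=[-1, -7/8, -13/16, -25/32, -49/64]  R=[-3/4, -1/2, 0]  = -97/128
v_9 [rbrrbbbbb]  L=[-1, -7/8, -13/16, -25/32, -49/64, -97/128]  R=[-3/4, -1/2, 0]  = -193/256
v_10 [rbrrbbbbbr]  L=[-1, -7/8, -13/16, -25/32, -49/64, -97/128]  R=[-193/256, -3/4, -1/2, 0]  = -387/512
v_11 [rbrrbbbbbrr]  L=[-1, -7/8, -13/16, -25/32, -49/64, -97/128]  R=[-387/512, -193/256, -3/4, -1/2, 0]  = -775/1024
v_12 [rbrrbbbbbrrr]  L=[-1, -7/8, -13/16, -25/32, -49/64, -97/128]  R=[-775/1024, -387/512, -193/256, -3/4, -1/2, 0]  = -1551/2048
v_13 [rbrrbbbbbrrrr]  L=[-1, -7/8, -13/16, -25/32, -49/64, -97/128]  R=[-1551/2048, -775/1024, -387/512, -193/256, -3/4, -1/2, 0]  = -3103/4096
v_14 [rbrrbbbbbrrrrr]  L=[-1, -7/8, -13/16, -25/32, -49/64, -97/128]  R=[-3103/4096, -1551/2048, -775/1024, -387/512, -193/256, -3/4, -1/2, 0]  = -6207/8192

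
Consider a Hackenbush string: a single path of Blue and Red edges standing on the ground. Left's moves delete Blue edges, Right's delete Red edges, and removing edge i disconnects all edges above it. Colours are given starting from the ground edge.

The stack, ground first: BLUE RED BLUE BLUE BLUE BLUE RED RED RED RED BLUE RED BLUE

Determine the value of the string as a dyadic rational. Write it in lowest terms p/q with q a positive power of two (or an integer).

3851/4096

Build value(s[:k]) for k = 1..13, string s = BLUE RED BLUE BLUE BLUE BLUE RED RED RED RED BLUE RED BLUE.
step 1: add BLUE to get B; options L={ 0 } R={ ∅ } → 1
step 2: add RED to get BR; options L={ 0 } R={ 1 } → 1/2
step 3: add BLUE to get BRB; options L={ 0; 1/2 } R={ 1 } → 3/4
step 4: add BLUE to get BRBB; options L={ 0; 1/2; 3/4 } R={ 1 } → 7/8
step 5: add BLUE to get BRBBB; options L={ 0; 1/2; 3/4; 7/8 } R={ 1 } → 15/16
step 6: add BLUE to get BRBBBB; options L={ 0; 1/2; 3/4; 7/8; 15/16 } R={ 1 } → 31/32
step 7: add RED to get BRBBBBR; options L={ 0; 1/2; 3/4; 7/8; 15/16 } R={ 31/32; 1 } → 61/64
step 8: add RED to get BRBBBBRR; options L={ 0; 1/2; 3/4; 7/8; 15/16 } R={ 61/64; 31/32; 1 } → 121/128
step 9: add RED to get BRBBBBRRR; options L={ 0; 1/2; 3/4; 7/8; 15/16 } R={ 121/128; 61/64; 31/32; 1 } → 241/256
step 10: add RED to get BRBBBBRRRR; options L={ 0; 1/2; 3/4; 7/8; 15/16 } R={ 241/256; 121/128; 61/64; 31/32; 1 } → 481/512
step 11: add BLUE to get BRBBBBRRRRB; options L={ 0; 1/2; 3/4; 7/8; 15/16; 481/512 } R={ 241/256; 121/128; 61/64; 31/32; 1 } → 963/1024
step 12: add RED to get BRBBBBRRRRBR; options L={ 0; 1/2; 3/4; 7/8; 15/16; 481/512 } R={ 963/1024; 241/256; 121/128; 61/64; 31/32; 1 } → 1925/2048
step 13: add BLUE to get BRBBBBRRRRBRB; options L={ 0; 1/2; 3/4; 7/8; 15/16; 481/512; 1925/2048 } R={ 963/1024; 241/256; 121/128; 61/64; 31/32; 1 } → 3851/4096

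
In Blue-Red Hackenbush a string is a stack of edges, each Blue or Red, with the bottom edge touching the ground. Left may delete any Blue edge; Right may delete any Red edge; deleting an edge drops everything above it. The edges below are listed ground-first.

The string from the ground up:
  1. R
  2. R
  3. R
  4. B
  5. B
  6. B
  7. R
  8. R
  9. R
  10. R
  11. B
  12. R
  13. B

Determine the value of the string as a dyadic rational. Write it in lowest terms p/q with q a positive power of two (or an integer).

Build v(s[:k]) for k = 1..13, string s = R R R B B B R R R R B R B.
v(R) = { ∅ | 0 } ⇒ -1
v(RR) = { ∅ | -1 0 } ⇒ -2
v(RRR) = { ∅ | -2 -1 0 } ⇒ -3
v(RRRB) = { -3 | -2 -1 0 } ⇒ -5/2
v(RRRBB) = { -3 -5/2 | -2 -1 0 } ⇒ -9/4
v(RRRBBB) = { -3 -5/2 -9/4 | -2 -1 0 } ⇒ -17/8
v(RRRBBBR) = { -3 -5/2 -9/4 | -17/8 -2 -1 0 } ⇒ -35/16
v(RRRBBBRR) = { -3 -5/2 -9/4 | -35/16 -17/8 -2 -1 0 } ⇒ -71/32
v(RRRBBBRRR) = { -3 -5/2 -9/4 | -71/32 -35/16 -17/8 -2 -1 0 } ⇒ -143/64
v(RRRBBBRRRR) = { -3 -5/2 -9/4 | -143/64 -71/32 -35/16 -17/8 -2 -1 0 } ⇒ -287/128
v(RRRBBBRRRRB) = { -3 -5/2 -9/4 -287/128 | -143/64 -71/32 -35/16 -17/8 -2 -1 0 } ⇒ -573/256
v(RRRBBBRRRRBR) = { -3 -5/2 -9/4 -287/128 | -573/256 -143/64 -71/32 -35/16 -17/8 -2 -1 0 } ⇒ -1147/512
v(RRRBBBRRRRBRB) = { -3 -5/2 -9/4 -287/128 -1147/512 | -573/256 -143/64 -71/32 -35/16 -17/8 -2 -1 0 } ⇒ -2293/1024

-2293/1024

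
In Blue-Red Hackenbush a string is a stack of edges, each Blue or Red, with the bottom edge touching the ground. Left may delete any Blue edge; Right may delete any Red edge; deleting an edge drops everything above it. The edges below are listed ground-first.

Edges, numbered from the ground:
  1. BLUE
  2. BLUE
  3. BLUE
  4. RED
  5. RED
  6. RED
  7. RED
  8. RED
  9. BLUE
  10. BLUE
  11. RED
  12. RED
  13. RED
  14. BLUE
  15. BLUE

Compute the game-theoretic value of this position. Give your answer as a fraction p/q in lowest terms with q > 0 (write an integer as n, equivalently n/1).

8391/4096

1 of 15 · B · max L 0 · min R +∞ = 1
2 of 15 · BB · max L 1 · min R +∞ = 2
3 of 15 · BBB · max L 2 · min R +∞ = 3
4 of 15 · BBBR · max L 2 · min R 3 = 5/2
5 of 15 · BBBRR · max L 2 · min R 5/2 = 9/4
6 of 15 · BBBRRR · max L 2 · min R 9/4 = 17/8
7 of 15 · BBBRRRR · max L 2 · min R 17/8 = 33/16
8 of 15 · BBBRRRRR · max L 2 · min R 33/16 = 65/32
9 of 15 · BBBRRRRRB · max L 65/32 · min R 33/16 = 131/64
10 of 15 · BBBRRRRRBB · max L 131/64 · min R 33/16 = 263/128
11 of 15 · BBBRRRRRBBR · max L 131/64 · min R 263/128 = 525/256
12 of 15 · BBBRRRRRBBRR · max L 131/64 · min R 525/256 = 1049/512
13 of 15 · BBBRRRRRBBRRR · max L 131/64 · min R 1049/512 = 2097/1024
14 of 15 · BBBRRRRRBBRRRB · max L 2097/1024 · min R 1049/512 = 4195/2048
15 of 15 · BBBRRRRRBBRRRBB · max L 4195/2048 · min R 1049/512 = 8391/4096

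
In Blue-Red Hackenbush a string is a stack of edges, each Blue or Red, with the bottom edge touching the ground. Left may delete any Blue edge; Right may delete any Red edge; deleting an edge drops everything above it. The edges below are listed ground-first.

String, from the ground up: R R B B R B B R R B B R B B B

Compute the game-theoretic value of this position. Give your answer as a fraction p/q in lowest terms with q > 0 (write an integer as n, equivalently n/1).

step 1: add R to get R; options L={ none } R={ 0 } = -1
step 2: add R to get RR; options L={ none } R={ -1 0 } = -2
step 3: add B to get RRB; options L={ -2 } R={ -1 0 } = -3/2
step 4: add B to get RRBB; options L={ -2 -3/2 } R={ -1 0 } = -5/4
step 5: add R to get RRBBR; options L={ -2 -3/2 } R={ -5/4 -1 0 } = -11/8
step 6: add B to get RRBBRB; options L={ -2 -3/2 -11/8 } R={ -5/4 -1 0 } = -21/16
step 7: add B to get RRBBRBB; options L={ -2 -3/2 -11/8 -21/16 } R={ -5/4 -1 0 } = -41/32
step 8: add R to get RRBBRBBR; options L={ -2 -3/2 -11/8 -21/16 } R={ -41/32 -5/4 -1 0 } = -83/64
step 9: add R to get RRBBRBBRR; options L={ -2 -3/2 -11/8 -21/16 } R={ -83/64 -41/32 -5/4 -1 0 } = -167/128
step 10: add B to get RRBBRBBRRB; options L={ -2 -3/2 -11/8 -21/16 -167/128 } R={ -83/64 -41/32 -5/4 -1 0 } = -333/256
step 11: add B to get RRBBRBBRRBB; options L={ -2 -3/2 -11/8 -21/16 -167/128 -333/256 } R={ -83/64 -41/32 -5/4 -1 0 } = -665/512
step 12: add R to get RRBBRBBRRBBR; options L={ -2 -3/2 -11/8 -21/16 -167/128 -333/256 } R={ -665/512 -83/64 -41/32 -5/4 -1 0 } = -1331/1024
step 13: add B to get RRBBRBBRRBBRB; options L={ -2 -3/2 -11/8 -21/16 -167/128 -333/256 -1331/1024 } R={ -665/512 -83/64 -41/32 -5/4 -1 0 } = -2661/2048
step 14: add B to get RRBBRBBRRBBRBB; options L={ -2 -3/2 -11/8 -21/16 -167/128 -333/256 -1331/1024 -2661/2048 } R={ -665/512 -83/64 -41/32 -5/4 -1 0 } = -5321/4096
step 15: add B to get RRBBRBBRRBBRBBB; options L={ -2 -3/2 -11/8 -21/16 -167/128 -333/256 -1331/1024 -2661/2048 -5321/4096 } R={ -665/512 -83/64 -41/32 -5/4 -1 0 } = -10641/8192

-10641/8192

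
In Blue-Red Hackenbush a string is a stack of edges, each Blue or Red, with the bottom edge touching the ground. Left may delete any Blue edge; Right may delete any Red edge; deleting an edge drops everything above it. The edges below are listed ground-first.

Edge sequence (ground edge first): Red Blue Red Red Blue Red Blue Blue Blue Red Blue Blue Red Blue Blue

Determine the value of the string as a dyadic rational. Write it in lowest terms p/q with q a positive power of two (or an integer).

-13385/16384

Recurse on prefixes of the 15-edge string Red Blue Red Red Blue Red Blue Blue Blue Red Blue Blue Red Blue Blue:
G(R) = { · | 0 } → -1
G(RB) = { -1 | 0 } → -1/2
G(RBR) = { -1 | -1/2,0 } → -3/4
G(RBRR) = { -1 | -3/4,-1/2,0 } → -7/8
G(RBRRB) = { -1,-7/8 | -3/4,-1/2,0 } → -13/16
G(RBRRBR) = { -1,-7/8 | -13/16,-3/4,-1/2,0 } → -27/32
G(RBRRBRB) = { -1,-7/8,-27/32 | -13/16,-3/4,-1/2,0 } → -53/64
G(RBRRBRBB) = { -1,-7/8,-27/32,-53/64 | -13/16,-3/4,-1/2,0 } → -105/128
G(RBRRBRBBB) = { -1,-7/8,-27/32,-53/64,-105/128 | -13/16,-3/4,-1/2,0 } → -209/256
G(RBRRBRBBBR) = { -1,-7/8,-27/32,-53/64,-105/128 | -209/256,-13/16,-3/4,-1/2,0 } → -419/512
G(RBRRBRBBBRB) = { -1,-7/8,-27/32,-53/64,-105/128,-419/512 | -209/256,-13/16,-3/4,-1/2,0 } → -837/1024
G(RBRRBRBBBRBB) = { -1,-7/8,-27/32,-53/64,-105/128,-419/512,-837/1024 | -209/256,-13/16,-3/4,-1/2,0 } → -1673/2048
G(RBRRBRBBBRBBR) = { -1,-7/8,-27/32,-53/64,-105/128,-419/512,-837/1024 | -1673/2048,-209/256,-13/16,-3/4,-1/2,0 } → -3347/4096
G(RBRRBRBBBRBBRB) = { -1,-7/8,-27/32,-53/64,-105/128,-419/512,-837/1024,-3347/4096 | -1673/2048,-209/256,-13/16,-3/4,-1/2,0 } → -6693/8192
G(RBRRBRBBBRBBRBB) = { -1,-7/8,-27/32,-53/64,-105/128,-419/512,-837/1024,-3347/4096,-6693/8192 | -1673/2048,-209/256,-13/16,-3/4,-1/2,0 } → -13385/16384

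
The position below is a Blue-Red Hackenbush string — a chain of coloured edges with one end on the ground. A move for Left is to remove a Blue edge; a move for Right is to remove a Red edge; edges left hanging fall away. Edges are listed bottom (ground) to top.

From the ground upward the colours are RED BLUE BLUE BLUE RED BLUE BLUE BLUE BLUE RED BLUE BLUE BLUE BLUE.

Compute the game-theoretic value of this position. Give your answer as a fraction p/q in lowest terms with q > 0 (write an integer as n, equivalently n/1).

val_1 [R]  L=[]  R=[0]  -> -1
val_2 [RB]  L=[-1]  R=[0]  -> -1/2
val_3 [RBB]  L=[-1, -1/2]  R=[0]  -> -1/4
val_4 [RBBB]  L=[-1, -1/2, -1/4]  R=[0]  -> -1/8
val_5 [RBBBR]  L=[-1, -1/2, -1/4]  R=[-1/8, 0]  -> -3/16
val_6 [RBBBRB]  L=[-1, -1/2, -1/4, -3/16]  R=[-1/8, 0]  -> -5/32
val_7 [RBBBRBB]  L=[-1, -1/2, -1/4, -3/16, -5/32]  R=[-1/8, 0]  -> -9/64
val_8 [RBBBRBBB]  L=[-1, -1/2, -1/4, -3/16, -5/32, -9/64]  R=[-1/8, 0]  -> -17/128
val_9 [RBBBRBBBB]  L=[-1, -1/2, -1/4, -3/16, -5/32, -9/64, -17/128]  R=[-1/8, 0]  -> -33/256
val_10 [RBBBRBBBBR]  L=[-1, -1/2, -1/4, -3/16, -5/32, -9/64, -17/128]  R=[-33/256, -1/8, 0]  -> -67/512
val_11 [RBBBRBBBBRB]  L=[-1, -1/2, -1/4, -3/16, -5/32, -9/64, -17/128, -67/512]  R=[-33/256, -1/8, 0]  -> -133/1024
val_12 [RBBBRBBBBRBB]  L=[-1, -1/2, -1/4, -3/16, -5/32, -9/64, -17/128, -67/512, -133/1024]  R=[-33/256, -1/8, 0]  -> -265/2048
val_13 [RBBBRBBBBRBBB]  L=[-1, -1/2, -1/4, -3/16, -5/32, -9/64, -17/128, -67/512, -133/1024, -265/2048]  R=[-33/256, -1/8, 0]  -> -529/4096
val_14 [RBBBRBBBBRBBBB]  L=[-1, -1/2, -1/4, -3/16, -5/32, -9/64, -17/128, -67/512, -133/1024, -265/2048, -529/4096]  R=[-33/256, -1/8, 0]  -> -1057/8192

-1057/8192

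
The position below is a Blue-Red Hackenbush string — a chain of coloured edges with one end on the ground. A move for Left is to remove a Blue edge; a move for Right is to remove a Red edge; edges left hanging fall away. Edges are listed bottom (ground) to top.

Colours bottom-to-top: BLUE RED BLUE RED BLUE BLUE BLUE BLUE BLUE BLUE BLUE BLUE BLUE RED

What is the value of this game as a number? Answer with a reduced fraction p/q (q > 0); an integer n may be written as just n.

6141/8192

Recurse on prefixes of the 14-edge string BLUE RED BLUE RED BLUE BLUE BLUE BLUE BLUE BLUE BLUE BLUE BLUE RED:
step 1: add BLUE to get B; options L={ 0 } R={ (no moves) } = 1
step 2: add RED to get BR; options L={ 0 } R={ 1 } = 1/2
step 3: add BLUE to get BRB; options L={ 0, 1/2 } R={ 1 } = 3/4
step 4: add RED to get BRBR; options L={ 0, 1/2 } R={ 3/4, 1 } = 5/8
step 5: add BLUE to get BRBRB; options L={ 0, 1/2, 5/8 } R={ 3/4, 1 } = 11/16
step 6: add BLUE to get BRBRBB; options L={ 0, 1/2, 5/8, 11/16 } R={ 3/4, 1 } = 23/32
step 7: add BLUE to get BRBRBBB; options L={ 0, 1/2, 5/8, 11/16, 23/32 } R={ 3/4, 1 } = 47/64
step 8: add BLUE to get BRBRBBBB; options L={ 0, 1/2, 5/8, 11/16, 23/32, 47/64 } R={ 3/4, 1 } = 95/128
step 9: add BLUE to get BRBRBBBBB; options L={ 0, 1/2, 5/8, 11/16, 23/32, 47/64, 95/128 } R={ 3/4, 1 } = 191/256
step 10: add BLUE to get BRBRBBBBBB; options L={ 0, 1/2, 5/8, 11/16, 23/32, 47/64, 95/128, 191/256 } R={ 3/4, 1 } = 383/512
step 11: add BLUE to get BRBRBBBBBBB; options L={ 0, 1/2, 5/8, 11/16, 23/32, 47/64, 95/128, 191/256, 383/512 } R={ 3/4, 1 } = 767/1024
step 12: add BLUE to get BRBRBBBBBBBB; options L={ 0, 1/2, 5/8, 11/16, 23/32, 47/64, 95/128, 191/256, 383/512, 767/1024 } R={ 3/4, 1 } = 1535/2048
step 13: add BLUE to get BRBRBBBBBBBBB; options L={ 0, 1/2, 5/8, 11/16, 23/32, 47/64, 95/128, 191/256, 383/512, 767/1024, 1535/2048 } R={ 3/4, 1 } = 3071/4096
step 14: add RED to get BRBRBBBBBBBBBR; options L={ 0, 1/2, 5/8, 11/16, 23/32, 47/64, 95/128, 191/256, 383/512, 767/1024, 1535/2048 } R={ 3071/4096, 3/4, 1 } = 6141/8192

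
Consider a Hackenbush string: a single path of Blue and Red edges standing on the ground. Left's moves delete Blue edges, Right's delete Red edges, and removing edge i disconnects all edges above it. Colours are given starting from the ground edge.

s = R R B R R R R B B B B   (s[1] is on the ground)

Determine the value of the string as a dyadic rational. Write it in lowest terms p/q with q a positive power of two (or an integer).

Recurse on prefixes of the 11-edge string R R B R R R R B B B B:
R: Left { none }, Right { 0 } — simplest -1
RR: Left { none }, Right { -1 0 } — simplest -2
RRB: Left { -2 }, Right { -1 0 } — simplest -3/2
RRBR: Left { -2 }, Right { -3/2 -1 0 } — simplest -7/4
RRBRR: Left { -2 }, Right { -7/4 -3/2 -1 0 } — simplest -15/8
RRBRRR: Left { -2 }, Right { -15/8 -7/4 -3/2 -1 0 } — simplest -31/16
RRBRRRR: Left { -2 }, Right { -31/16 -15/8 -7/4 -3/2 -1 0 } — simplest -63/32
RRBRRRRB: Left { -2 -63/32 }, Right { -31/16 -15/8 -7/4 -3/2 -1 0 } — simplest -125/64
RRBRRRRBB: Left { -2 -63/32 -125/64 }, Right { -31/16 -15/8 -7/4 -3/2 -1 0 } — simplest -249/128
RRBRRRRBBB: Left { -2 -63/32 -125/64 -249/128 }, Right { -31/16 -15/8 -7/4 -3/2 -1 0 } — simplest -497/256
RRBRRRRBBBB: Left { -2 -63/32 -125/64 -249/128 -497/256 }, Right { -31/16 -15/8 -7/4 -3/2 -1 0 } — simplest -993/512

-993/512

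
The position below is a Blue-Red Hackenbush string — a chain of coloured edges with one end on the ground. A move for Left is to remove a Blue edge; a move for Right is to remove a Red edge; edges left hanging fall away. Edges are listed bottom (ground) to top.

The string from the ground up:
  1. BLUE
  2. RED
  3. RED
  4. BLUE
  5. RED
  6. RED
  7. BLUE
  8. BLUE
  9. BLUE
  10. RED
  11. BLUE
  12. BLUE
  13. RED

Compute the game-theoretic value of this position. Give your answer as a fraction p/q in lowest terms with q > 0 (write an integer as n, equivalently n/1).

1261/4096

Build v(s[:k]) for k = 1..13, string s = BLUE RED RED BLUE RED RED BLUE BLUE BLUE RED BLUE BLUE RED.
B: Left { 0 }, Right {  } so simplest 1
BR: Left { 0 }, Right { 1 } so simplest 1/2
BRR: Left { 0 }, Right { 1/2,1 } so simplest 1/4
BRRB: Left { 0,1/4 }, Right { 1/2,1 } so simplest 3/8
BRRBR: Left { 0,1/4 }, Right { 3/8,1/2,1 } so simplest 5/16
BRRBRR: Left { 0,1/4 }, Right { 5/16,3/8,1/2,1 } so simplest 9/32
BRRBRRB: Left { 0,1/4,9/32 }, Right { 5/16,3/8,1/2,1 } so simplest 19/64
BRRBRRBB: Left { 0,1/4,9/32,19/64 }, Right { 5/16,3/8,1/2,1 } so simplest 39/128
BRRBRRBBB: Left { 0,1/4,9/32,19/64,39/128 }, Right { 5/16,3/8,1/2,1 } so simplest 79/256
BRRBRRBBBR: Left { 0,1/4,9/32,19/64,39/128 }, Right { 79/256,5/16,3/8,1/2,1 } so simplest 157/512
BRRBRRBBBRB: Left { 0,1/4,9/32,19/64,39/128,157/512 }, Right { 79/256,5/16,3/8,1/2,1 } so simplest 315/1024
BRRBRRBBBRBB: Left { 0,1/4,9/32,19/64,39/128,157/512,315/1024 }, Right { 79/256,5/16,3/8,1/2,1 } so simplest 631/2048
BRRBRRBBBRBBR: Left { 0,1/4,9/32,19/64,39/128,157/512,315/1024 }, Right { 631/2048,79/256,5/16,3/8,1/2,1 } so simplest 1261/4096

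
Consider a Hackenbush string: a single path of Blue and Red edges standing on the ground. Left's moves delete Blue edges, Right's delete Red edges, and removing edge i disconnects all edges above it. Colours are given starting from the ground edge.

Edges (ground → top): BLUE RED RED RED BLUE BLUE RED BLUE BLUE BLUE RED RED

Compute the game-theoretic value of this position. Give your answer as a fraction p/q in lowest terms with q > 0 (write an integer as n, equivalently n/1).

441/2048

edge 1 of 12 (BLUE): { 0 | · } => 1
edge 2 of 12 (RED): { 0 | 1 } => 1/2
edge 3 of 12 (RED): { 0 | 1/2; 1 } => 1/4
edge 4 of 12 (RED): { 0 | 1/4; 1/2; 1 } => 1/8
edge 5 of 12 (BLUE): { 0; 1/8 | 1/4; 1/2; 1 } => 3/16
edge 6 of 12 (BLUE): { 0; 1/8; 3/16 | 1/4; 1/2; 1 } => 7/32
edge 7 of 12 (RED): { 0; 1/8; 3/16 | 7/32; 1/4; 1/2; 1 } => 13/64
edge 8 of 12 (BLUE): { 0; 1/8; 3/16; 13/64 | 7/32; 1/4; 1/2; 1 } => 27/128
edge 9 of 12 (BLUE): { 0; 1/8; 3/16; 13/64; 27/128 | 7/32; 1/4; 1/2; 1 } => 55/256
edge 10 of 12 (BLUE): { 0; 1/8; 3/16; 13/64; 27/128; 55/256 | 7/32; 1/4; 1/2; 1 } => 111/512
edge 11 of 12 (RED): { 0; 1/8; 3/16; 13/64; 27/128; 55/256 | 111/512; 7/32; 1/4; 1/2; 1 } => 221/1024
edge 12 of 12 (RED): { 0; 1/8; 3/16; 13/64; 27/128; 55/256 | 221/1024; 111/512; 7/32; 1/4; 1/2; 1 } => 441/2048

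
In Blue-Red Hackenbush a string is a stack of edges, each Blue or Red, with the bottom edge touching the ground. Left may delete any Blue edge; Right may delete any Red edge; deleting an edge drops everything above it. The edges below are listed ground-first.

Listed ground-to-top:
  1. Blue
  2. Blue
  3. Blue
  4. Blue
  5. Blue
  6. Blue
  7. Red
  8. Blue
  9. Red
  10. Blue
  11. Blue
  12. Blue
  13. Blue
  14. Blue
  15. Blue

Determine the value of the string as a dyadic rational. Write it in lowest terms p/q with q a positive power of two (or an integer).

B: Left { 0 }, Right { ∅ } = simplest 1
BB: Left { 0,1 }, Right { ∅ } = simplest 2
BBB: Left { 0,1,2 }, Right { ∅ } = simplest 3
BBBB: Left { 0,1,2,3 }, Right { ∅ } = simplest 4
BBBBB: Left { 0,1,2,3,4 }, Right { ∅ } = simplest 5
BBBBBB: Left { 0,1,2,3,4,5 }, Right { ∅ } = simplest 6
BBBBBBR: Left { 0,1,2,3,4,5 }, Right { 6 } = simplest 11/2
BBBBBBRB: Left { 0,1,2,3,4,5,11/2 }, Right { 6 } = simplest 23/4
BBBBBBRBR: Left { 0,1,2,3,4,5,11/2 }, Right { 23/4,6 } = simplest 45/8
BBBBBBRBRB: Left { 0,1,2,3,4,5,11/2,45/8 }, Right { 23/4,6 } = simplest 91/16
BBBBBBRBRBB: Left { 0,1,2,3,4,5,11/2,45/8,91/16 }, Right { 23/4,6 } = simplest 183/32
BBBBBBRBRBBB: Left { 0,1,2,3,4,5,11/2,45/8,91/16,183/32 }, Right { 23/4,6 } = simplest 367/64
BBBBBBRBRBBBB: Left { 0,1,2,3,4,5,11/2,45/8,91/16,183/32,367/64 }, Right { 23/4,6 } = simplest 735/128
BBBBBBRBRBBBBB: Left { 0,1,2,3,4,5,11/2,45/8,91/16,183/32,367/64,735/128 }, Right { 23/4,6 } = simplest 1471/256
BBBBBBRBRBBBBBB: Left { 0,1,2,3,4,5,11/2,45/8,91/16,183/32,367/64,735/128,1471/256 }, Right { 23/4,6 } = simplest 2943/512

2943/512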